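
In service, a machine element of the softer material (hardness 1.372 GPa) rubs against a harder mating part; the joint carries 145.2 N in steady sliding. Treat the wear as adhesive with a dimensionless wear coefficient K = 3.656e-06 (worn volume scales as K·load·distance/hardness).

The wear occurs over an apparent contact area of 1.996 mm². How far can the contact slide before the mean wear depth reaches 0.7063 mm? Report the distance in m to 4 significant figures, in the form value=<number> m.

The algebra maintains full precision. Quoted intermediates are rounded — a single final rounding: 4 significant digits.
Convert: Hardness H = 1.372 GPa = 1.372e+09 Pa.
Convert: Contact area A = 1.996 mm² = 1.996e-06 m².
Convert: Depth limit h_lim = 0.7063 mm = 7.063e-04 m.
As SI base values: W = 145.2 N, H = 1.372e+09 Pa, K = 3.656e-06.
Allowed volume V_lim = h_lim·A = 7.063e-04 · 1.996e-06 = 1.410e-09 m³.
Sliding life L = V_lim·H/(K·W) = 1.410e-09 · 1.372e+09 / (3.656e-06 · 145.2) = 3644 m.

value=3644 m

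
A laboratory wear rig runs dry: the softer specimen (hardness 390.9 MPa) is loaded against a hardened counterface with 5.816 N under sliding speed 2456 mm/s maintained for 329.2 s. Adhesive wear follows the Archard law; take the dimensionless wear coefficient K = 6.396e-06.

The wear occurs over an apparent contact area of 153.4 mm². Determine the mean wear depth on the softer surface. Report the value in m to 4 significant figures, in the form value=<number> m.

The intermediates appear rounded. Each operation maintains full precision — rounded just once: four significant digits.
Sliding speed v = 2456 mm/s = 2.456 m/s. Sliding distance L = v·t = 2.456 m/s × 329.2 s = 808.5 m.
Hardness H = 390.9 MPa = 3.909e+08 Pa.
Contact area A = 153.4 mm² = 1.534e-04 m².
As SI base values: W = 5.816 N, H = 3.909e+08 Pa, K = 6.396e-06.
The Archard volume V = K·W·L/H = 6.396e-06 · 5.816 · 808.5 / 3.909e+08 = 7.694e-11 m³.
Mean wear depth h = V/A = 7.694e-11 / 1.534e-04 = 5.016e-07 m.

value=5.016e-07 m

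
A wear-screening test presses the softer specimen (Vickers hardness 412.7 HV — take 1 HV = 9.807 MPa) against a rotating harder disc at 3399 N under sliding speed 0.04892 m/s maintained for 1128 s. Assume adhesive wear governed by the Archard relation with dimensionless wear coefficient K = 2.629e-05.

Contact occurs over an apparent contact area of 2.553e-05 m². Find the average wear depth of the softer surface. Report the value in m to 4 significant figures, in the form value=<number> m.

The intermediates are displayed rounded; every step runs at exact precision. Rounded just once to four significant digits.
Convert: Path length L = v·t = 0.04892 m/s × 1128 s = 55.18 m.
Convert: Hardness H = 412.7 HV × 9.807 MPa/HV = 4047 MPa = 4.047e+09 Pa.
Restated in SI base units: W = 3399 N, H = 4.047e+09 Pa, K = 2.629e-05.
Archard relation: V = K·W·L/H = 2.629e-05 · 3399 · 55.18 / 4.047e+09 = 1.218e-09 m³.
Mean depth h = V/A = 1.218e-09 / 2.553e-05 = 4.772e-05 m.

value=4.772e-05 m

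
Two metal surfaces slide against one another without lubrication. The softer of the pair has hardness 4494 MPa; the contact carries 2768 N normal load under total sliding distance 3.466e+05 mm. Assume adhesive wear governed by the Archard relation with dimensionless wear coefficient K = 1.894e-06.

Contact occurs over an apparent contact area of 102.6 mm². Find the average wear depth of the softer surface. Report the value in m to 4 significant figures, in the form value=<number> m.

value=3.941e-06 m

Each operation carries full float precision — the intermediates are displayed rounded; one final rounding, at 4 significant figures.
Convert: Sliding distance L = 3.466e+05 mm = 346.6 m.
Convert: Hardness H = 4494 MPa = 4.494e+09 Pa.
Convert: Contact area A = 102.6 mm² = 1.026e-04 m².
SI base units throughout: W = 2768 N, H = 4.494e+09 Pa, K = 1.894e-06.
Volume removed: V = K·W·L/H = 1.894e-06 · 2768 · 346.6 / 4.494e+09 = 4.043e-10 m³.
Average depth h = V/A = 4.043e-10 / 1.026e-04 = 3.941e-06 m.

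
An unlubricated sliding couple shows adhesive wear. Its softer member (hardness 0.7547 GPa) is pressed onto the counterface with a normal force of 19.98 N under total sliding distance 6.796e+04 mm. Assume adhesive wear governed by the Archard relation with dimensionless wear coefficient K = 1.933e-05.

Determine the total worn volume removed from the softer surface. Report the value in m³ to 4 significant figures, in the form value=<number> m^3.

The algebra holds full precision, and the intermediates appear rounded; one final rounding, at four significant digits.
Convert: Path length L = 6.796e+04 mm = 67.96 m.
Convert: Hardness H = 0.7547 GPa = 7.547e+08 Pa.
Working in SI base units: W = 19.98 N, H = 7.547e+08 Pa, K = 1.933e-05.
Wear volume V = K·W·L/H = 1.933e-05 · 19.98 · 67.96 / 7.547e+08 = 3.478e-11 m³.

value=3.478e-11 m^3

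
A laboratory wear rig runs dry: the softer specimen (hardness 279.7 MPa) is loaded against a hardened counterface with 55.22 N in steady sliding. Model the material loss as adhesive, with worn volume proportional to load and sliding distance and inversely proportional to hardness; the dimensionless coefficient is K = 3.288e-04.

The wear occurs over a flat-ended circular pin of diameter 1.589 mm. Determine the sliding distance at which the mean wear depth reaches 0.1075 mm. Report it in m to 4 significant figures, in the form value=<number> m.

Every step holds exact precision; intermediates are shown rounded, and one final rounding: 4 significant digits.
Hardness H = 279.7 MPa = 2.797e+08 Pa.
Pin diameter d = 1.589 mm = 0.001589 m. Contact area A = π·d²/4 = π·(0.001589 m)²/4 = 1.983e-06 m².
Depth limit h_lim = 0.1075 mm = 1.075e-04 m.
In SI base units, W = 55.22 N, H = 2.797e+08 Pa, K = 3.288e-04.
Limit volume V_lim = h_lim·A = 1.075e-04 · 1.983e-06 = 2.132e-10 m³.
So the life L = V_lim·H/(K·W) = 2.132e-10 · 2.797e+08 / (3.288e-04 · 55.22) = 3.284 m.

value=3.284 m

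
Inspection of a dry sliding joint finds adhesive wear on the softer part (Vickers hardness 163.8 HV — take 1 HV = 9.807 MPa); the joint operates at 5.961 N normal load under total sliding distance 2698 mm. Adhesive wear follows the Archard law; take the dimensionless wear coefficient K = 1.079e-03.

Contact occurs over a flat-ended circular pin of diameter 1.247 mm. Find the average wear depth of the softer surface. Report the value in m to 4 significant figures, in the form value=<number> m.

value=8.845e-06 m

The intermediates appear rounded; the computation holds exact precision — one last rounding: 4 significant figures.
Convert: Total distance L = 2698 mm = 2.698 m.
Convert: Hardness H = 163.8 HV × 9.807 MPa/HV = 1606 MPa = 1.606e+09 Pa.
Convert: Pin diameter d = 1.247 mm = 0.001247 m. Contact area A = π·d²/4 = π·(0.001247 m)²/4 = 1.221e-06 m².
Restated in SI base units: W = 5.961 N, H = 1.606e+09 Pa, K = 1.079e-03.
By Archard's law, V = K·W·L/H = 1.079e-03 · 5.961 · 2.698 / 1.606e+09 = 1.080e-11 m³.
Mean wear depth h = V/A = 1.080e-11 / 1.221e-06 = 8.845e-06 m.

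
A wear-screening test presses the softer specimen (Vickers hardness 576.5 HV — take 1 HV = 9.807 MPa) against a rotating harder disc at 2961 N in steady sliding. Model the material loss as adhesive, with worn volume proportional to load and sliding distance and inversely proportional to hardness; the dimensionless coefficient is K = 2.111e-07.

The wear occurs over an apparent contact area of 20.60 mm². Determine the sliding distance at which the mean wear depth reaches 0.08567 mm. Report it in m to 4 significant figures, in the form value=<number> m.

value=1.596e+04 m

Every step keeps full float precision; the intermediates are displayed rounded. Rounded once at the end to four significant figures.
Convert: Hardness H = 576.5 HV × 9.807 MPa/HV = 5654 MPa = 5.654e+09 Pa.
Convert: Contact area A = 20.60 mm² = 2.060e-05 m².
Convert: Depth limit h_lim = 0.08567 mm = 8.567e-05 m.
As SI base values: W = 2961 N, H = 5.654e+09 Pa, K = 2.111e-07.
Wearable volume V_lim = h_lim·A = 8.567e-05 · 2.060e-05 = 1.765e-09 m³.
Life L = V_lim·H/(K·W) = 1.765e-09 · 5.654e+09 / (2.111e-07 · 2961) = 1.596e+04 m.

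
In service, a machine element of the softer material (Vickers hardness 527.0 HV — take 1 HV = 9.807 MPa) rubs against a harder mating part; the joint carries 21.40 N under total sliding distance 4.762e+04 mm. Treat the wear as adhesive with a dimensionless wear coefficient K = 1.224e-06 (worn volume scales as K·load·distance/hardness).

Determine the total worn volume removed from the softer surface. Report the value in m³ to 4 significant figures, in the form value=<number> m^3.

value=2.413e-13 m^3

The intermediates are displayed rounded. The algebra holds full float precision; rounded just once: four significant digits.
Convert: The distance L = 4.762e+04 mm = 47.62 m.
Convert: Hardness H = 527.0 HV × 9.807 MPa/HV = 5168 MPa = 5.168e+09 Pa.
SI base units throughout: W = 21.40 N, H = 5.168e+09 Pa, K = 1.224e-06.
Worn volume V = K·W·L/H = 1.224e-06 · 21.40 · 47.62 / 5.168e+09 = 2.413e-13 m³.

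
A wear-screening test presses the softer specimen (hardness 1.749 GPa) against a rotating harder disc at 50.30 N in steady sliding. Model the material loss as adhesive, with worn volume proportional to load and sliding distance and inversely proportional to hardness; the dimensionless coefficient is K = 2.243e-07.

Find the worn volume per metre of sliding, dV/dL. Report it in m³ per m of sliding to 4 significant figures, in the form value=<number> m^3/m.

The computation carries exact precision. Printed values are rounded, and rounded just once: four significant figures.
Hardness H = 1.749 GPa = 1.749e+09 Pa.
As SI base values: W = 50.30 N, H = 1.749e+09 Pa, K = 2.243e-07.
Volumetric rate dV/dL = K·W/H, so: 2.243e-07 · 50.30 / 1.749e+09 = 6.451e-15 m³/m.

value=6.451e-15 m^3/m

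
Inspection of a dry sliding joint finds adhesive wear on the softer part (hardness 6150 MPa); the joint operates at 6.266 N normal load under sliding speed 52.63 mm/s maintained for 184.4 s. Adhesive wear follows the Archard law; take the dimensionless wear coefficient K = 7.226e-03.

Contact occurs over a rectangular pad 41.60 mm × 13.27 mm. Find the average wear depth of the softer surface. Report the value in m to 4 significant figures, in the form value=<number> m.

The computation holds exact precision; displayed values are rounded — rounded just once to 4 significant figures.
Convert: Sliding speed v = 52.63 mm/s = 0.05263 m/s. Sliding distance L = v·t = 0.05263 m/s × 184.4 s = 9.705 m.
Convert: Hardness H = 6150 MPa = 6.150e+09 Pa.
Convert: Pad sides 41.60 mm × 13.27 mm = 0.04160 m × 0.01327 m. Contact area A = 0.04160 m × 0.01327 m = 5.520e-04 m².
Restated in SI base units: W = 6.266 N, H = 6.150e+09 Pa, K = 7.226e-03.
Archard relation: V = K·W·L/H = 7.226e-03 · 6.266 · 9.705 / 6.150e+09 = 7.145e-11 m³.
Average depth h = V/A = 7.145e-11 / 5.520e-04 = 1.294e-07 m.

value=1.294e-07 m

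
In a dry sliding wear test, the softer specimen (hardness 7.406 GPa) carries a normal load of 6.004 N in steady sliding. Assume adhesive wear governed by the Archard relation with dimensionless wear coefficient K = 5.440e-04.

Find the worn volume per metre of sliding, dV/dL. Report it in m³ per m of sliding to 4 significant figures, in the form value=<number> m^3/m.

The intermediates are printed rounded — each operation holds full float precision, and rounded just once to four significant digits.
Hardness H = 7.406 GPa = 7.406e+09 Pa.
Collected in SI base units: W = 6.004 N, H = 7.406e+09 Pa, K = 5.440e-04.
The wear rate dV/dL = K·W/H, per unit distance: 5.440e-04 · 6.004 / 7.406e+09 = 4.410e-13 m³/m.

value=4.410e-13 m^3/m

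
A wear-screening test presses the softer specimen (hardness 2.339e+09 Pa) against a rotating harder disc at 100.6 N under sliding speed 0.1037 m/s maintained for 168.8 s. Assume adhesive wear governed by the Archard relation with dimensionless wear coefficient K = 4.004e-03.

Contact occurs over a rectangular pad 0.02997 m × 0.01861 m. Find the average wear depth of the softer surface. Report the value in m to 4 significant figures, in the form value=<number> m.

The intermediates are displayed rounded; the computation maintains full precision — rounded once at the end: 4 significant digits.
Convert: Sliding distance L = v·t = 0.1037 m/s × 168.8 s = 17.50 m.
Convert: Contact area A = 0.02997 m × 0.01861 m = 5.577e-04 m².
Expressed in SI base units: W = 100.6 N, H = 2.339e+09 Pa, K = 4.004e-03.
The Archard volume V = K·W·L/H = 4.004e-03 · 100.6 · 17.50 / 2.339e+09 = 3.014e-09 m³.
Average depth h = V/A = 3.014e-09 / 5.577e-04 = 5.405e-06 m.

value=5.405e-06 m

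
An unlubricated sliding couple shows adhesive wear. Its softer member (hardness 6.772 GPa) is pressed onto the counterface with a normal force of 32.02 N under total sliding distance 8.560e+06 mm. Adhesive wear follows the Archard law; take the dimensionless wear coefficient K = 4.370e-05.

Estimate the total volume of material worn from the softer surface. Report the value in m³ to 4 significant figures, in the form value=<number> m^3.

Intermediate values are shown rounded, and all arithmetic maintains exact precision — rounded once at the end: 4 significant figures.
Convert: The distance L = 8.560e+06 mm = 8560 m.
Convert: Hardness H = 6.772 GPa = 6.772e+09 Pa.
In SI base units, W = 32.02 N, H = 6.772e+09 Pa, K = 4.370e-05.
Archard relation: V = K·W·L/H = 4.370e-05 · 32.02 · 8560 / 6.772e+09 = 1.769e-09 m³.

value=1.769e-09 m^3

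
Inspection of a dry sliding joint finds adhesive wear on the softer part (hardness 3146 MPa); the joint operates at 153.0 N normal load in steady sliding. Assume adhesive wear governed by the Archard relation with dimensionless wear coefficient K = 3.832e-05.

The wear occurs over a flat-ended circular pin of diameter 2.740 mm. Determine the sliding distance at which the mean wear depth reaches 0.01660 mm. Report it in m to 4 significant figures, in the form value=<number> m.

value=52.52 m

Quoted intermediates are rounded. Each operation runs at full precision, and one last rounding, at four significant digits.
Convert: Hardness H = 3146 MPa = 3.146e+09 Pa.
Convert: Pin diameter d = 2.740 mm = 0.002740 m. Contact area A = π·d²/4 = π·(0.002740 m)²/4 = 5.896e-06 m².
Convert: Depth limit h_lim = 0.01660 mm = 1.660e-05 m.
Restated in SI base units: W = 153.0 N, H = 3.146e+09 Pa, K = 3.832e-05.
Limit volume V_lim = h_lim·A = 1.660e-05 · 5.896e-06 = 9.788e-11 m³.
So the life L = V_lim·H/(K·W) = 9.788e-11 · 3.146e+09 / (3.832e-05 · 153.0) = 52.52 m.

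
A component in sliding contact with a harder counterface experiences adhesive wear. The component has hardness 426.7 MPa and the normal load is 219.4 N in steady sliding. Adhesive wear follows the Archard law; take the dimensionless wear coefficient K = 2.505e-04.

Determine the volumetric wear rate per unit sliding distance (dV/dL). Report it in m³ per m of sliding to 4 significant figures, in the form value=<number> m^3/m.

The intermediates are shown rounded; all working math keeps full float precision — a lone final rounding: four significant digits.
Hardness H = 426.7 MPa = 4.267e+08 Pa.
Expressed in SI base units: W = 219.4 N, H = 4.267e+08 Pa, K = 2.505e-04.
Rate of wear dV/dL = K·W/H: 2.505e-04 · 219.4 / 4.267e+08 = 1.288e-10 m³/m.

value=1.288e-10 m^3/m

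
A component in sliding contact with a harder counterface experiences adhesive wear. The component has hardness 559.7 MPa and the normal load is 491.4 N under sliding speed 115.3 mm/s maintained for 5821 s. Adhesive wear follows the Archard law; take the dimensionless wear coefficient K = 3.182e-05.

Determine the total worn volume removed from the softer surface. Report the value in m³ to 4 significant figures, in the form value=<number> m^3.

Intermediate values are printed rounded. The algebra runs at full precision; a lone final rounding to four significant digits.
Sliding speed v = 115.3 mm/s = 0.1153 m/s. Total distance L = v·t = 0.1153 m/s × 5821 s = 671.2 m.
Hardness H = 559.7 MPa = 5.597e+08 Pa.
Collected in SI base units: W = 491.4 N, H = 5.597e+08 Pa, K = 3.182e-05.
Archard relation: V = K·W·L/H = 3.182e-05 · 491.4 · 671.2 / 5.597e+08 = 1.875e-08 m³.

value=1.875e-08 m^3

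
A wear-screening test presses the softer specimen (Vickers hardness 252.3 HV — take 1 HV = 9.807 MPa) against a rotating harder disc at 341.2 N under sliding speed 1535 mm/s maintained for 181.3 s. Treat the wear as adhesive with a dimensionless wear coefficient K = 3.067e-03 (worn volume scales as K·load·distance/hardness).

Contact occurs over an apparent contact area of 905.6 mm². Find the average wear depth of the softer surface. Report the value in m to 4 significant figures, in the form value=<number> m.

All working math runs at exact precision. Shown intermediates are rounded — rounded just once to four significant figures.
Sliding speed v = 1535 mm/s = 1.535 m/s. Path length L = v·t = 1.535 m/s × 181.3 s = 278.3 m.
Hardness H = 252.3 HV × 9.807 MPa/HV = 2474 MPa = 2.474e+09 Pa.
Contact area A = 905.6 mm² = 9.056e-04 m².
In SI base units, W = 341.2 N, H = 2.474e+09 Pa, K = 3.067e-03.
Apply Archard: V = K·W·L/H = 3.067e-03 · 341.2 · 278.3 / 2.474e+09 = 1.177e-07 m³.
Average depth h = V/A = 1.177e-07 / 9.056e-04 = 1.300e-04 m.

value=1.300e-04 m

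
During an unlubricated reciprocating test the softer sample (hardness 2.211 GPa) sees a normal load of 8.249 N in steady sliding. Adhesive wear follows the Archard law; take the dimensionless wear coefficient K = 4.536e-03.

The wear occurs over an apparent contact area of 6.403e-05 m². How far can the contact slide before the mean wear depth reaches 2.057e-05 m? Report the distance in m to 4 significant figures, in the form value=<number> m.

value=77.83 m

Printed values are rounded, and every step carries exact precision, and one final rounding, at four significant figures.
Convert: Hardness H = 2.211 GPa = 2.211e+09 Pa.
Collected in SI base units: W = 8.249 N, H = 2.211e+09 Pa, K = 4.536e-03.
At the depth limit, V_lim = h_lim·A = 2.057e-05 · 6.403e-05 = 1.317e-09 m³.
Inverting, life L = V_lim·H/(K·W) = 1.317e-09 · 2.211e+09 / (4.536e-03 · 8.249) = 77.83 m.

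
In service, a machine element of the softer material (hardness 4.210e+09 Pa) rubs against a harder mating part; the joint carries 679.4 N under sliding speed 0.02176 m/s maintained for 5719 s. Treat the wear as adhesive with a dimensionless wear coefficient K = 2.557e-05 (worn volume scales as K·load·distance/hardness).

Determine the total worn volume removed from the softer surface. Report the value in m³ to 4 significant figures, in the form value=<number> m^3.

value=5.135e-10 m^3

The intermediates appear rounded — every step holds full precision, and a single final rounding, at 4 significant digits.
Convert: Sliding distance L = v·t = 0.02176 m/s × 5719 s = 124.4 m.
In SI base units, W = 679.4 N, H = 4.210e+09 Pa, K = 2.557e-05.
By Archard's law, V = K·W·L/H = 2.557e-05 · 679.4 · 124.4 / 4.210e+09 = 5.135e-10 m³.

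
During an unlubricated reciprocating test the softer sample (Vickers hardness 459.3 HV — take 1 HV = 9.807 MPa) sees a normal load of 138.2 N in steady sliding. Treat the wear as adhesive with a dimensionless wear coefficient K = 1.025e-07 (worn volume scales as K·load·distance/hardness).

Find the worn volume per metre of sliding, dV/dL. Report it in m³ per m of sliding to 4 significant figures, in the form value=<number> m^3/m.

value=3.145e-15 m^3/m

Each operation holds full precision. Intermediate values appear rounded — rounded just once, at 4 significant figures.
Convert: Hardness H = 459.3 HV × 9.807 MPa/HV = 4504 MPa = 4.504e+09 Pa.
Restated in SI base units: W = 138.2 N, H = 4.504e+09 Pa, K = 1.025e-07.
Wear rate dV/dL = K·W/H: 1.025e-07 · 138.2 / 4.504e+09 = 3.145e-15 m³/m.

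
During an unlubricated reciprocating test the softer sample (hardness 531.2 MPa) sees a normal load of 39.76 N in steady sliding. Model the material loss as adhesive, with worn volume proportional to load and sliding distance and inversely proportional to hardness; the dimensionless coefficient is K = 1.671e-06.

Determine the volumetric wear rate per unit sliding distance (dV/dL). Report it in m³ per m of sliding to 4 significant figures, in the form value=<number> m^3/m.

value=1.251e-13 m^3/m

The computation runs at full float precision; intermediate values are shown rounded — a lone final rounding, at 4 significant digits.
Convert: Hardness H = 531.2 MPa = 5.312e+08 Pa.
SI base units throughout: W = 39.76 N, H = 5.312e+08 Pa, K = 1.671e-06.
Volumetric rate dV/dL = K·W/H, so: 1.671e-06 · 39.76 / 5.312e+08 = 1.251e-13 m³/m.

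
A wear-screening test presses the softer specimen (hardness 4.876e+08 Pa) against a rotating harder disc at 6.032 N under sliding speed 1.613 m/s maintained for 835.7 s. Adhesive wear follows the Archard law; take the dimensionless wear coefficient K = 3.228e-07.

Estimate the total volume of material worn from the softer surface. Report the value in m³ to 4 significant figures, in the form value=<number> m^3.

value=5.383e-12 m^3

All arithmetic holds exact precision. Intermediate values are displayed rounded — one final rounding: four significant figures.
Convert: The distance L = v·t = 1.613 m/s × 835.7 s = 1348 m.
SI base units throughout: W = 6.032 N, H = 4.876e+08 Pa, K = 3.228e-07.
Apply Archard: V = K·W·L/H = 3.228e-07 · 6.032 · 1348 / 4.876e+08 = 5.383e-12 m³.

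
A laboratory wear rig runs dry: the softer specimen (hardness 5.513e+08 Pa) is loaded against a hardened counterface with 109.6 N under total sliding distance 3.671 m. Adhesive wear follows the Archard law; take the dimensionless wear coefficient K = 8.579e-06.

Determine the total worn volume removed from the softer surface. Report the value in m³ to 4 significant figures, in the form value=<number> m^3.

value=6.261e-12 m^3

The intermediates are shown rounded. All arithmetic keeps full float precision, and a lone final rounding to four significant digits.
Restated in SI base units: W = 109.6 N, H = 5.513e+08 Pa, K = 8.579e-06.
By Archard's law, V = K·W·L/H = 8.579e-06 · 109.6 · 3.671 / 5.513e+08 = 6.261e-12 m³.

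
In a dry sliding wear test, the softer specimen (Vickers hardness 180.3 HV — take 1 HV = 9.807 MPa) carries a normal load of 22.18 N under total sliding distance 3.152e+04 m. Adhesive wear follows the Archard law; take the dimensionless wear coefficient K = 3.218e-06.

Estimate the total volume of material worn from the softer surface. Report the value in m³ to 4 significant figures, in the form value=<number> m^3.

value=1.272e-09 m^3

The intermediates are printed rounded; all arithmetic maintains exact precision; rounded just once: 4 significant digits.
Convert: Hardness H = 180.3 HV × 9.807 MPa/HV = 1768 MPa = 1.768e+09 Pa.
Working in SI base units: W = 22.18 N, H = 1.768e+09 Pa, K = 3.218e-06.
Archard volume V = K·W·L/H = 3.218e-06 · 22.18 · 3.152e+04 / 1.768e+09 = 1.272e-09 m³.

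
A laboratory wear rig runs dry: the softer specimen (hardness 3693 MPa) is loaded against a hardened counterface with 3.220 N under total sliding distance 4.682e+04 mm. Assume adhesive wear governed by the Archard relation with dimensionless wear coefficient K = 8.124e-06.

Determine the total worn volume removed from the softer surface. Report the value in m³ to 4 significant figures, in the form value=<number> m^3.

The algebra runs at exact precision. Intermediate values appear rounded, and one final rounding: 4 significant digits.
Convert: The distance L = 4.682e+04 mm = 46.82 m.
Convert: Hardness H = 3693 MPa = 3.693e+09 Pa.
In SI base units: W = 3.220 N, H = 3.693e+09 Pa, K = 8.124e-06.
The Archard volume V = K·W·L/H = 8.124e-06 · 3.220 · 46.82 / 3.693e+09 = 3.316e-13 m³.

value=3.316e-13 m^3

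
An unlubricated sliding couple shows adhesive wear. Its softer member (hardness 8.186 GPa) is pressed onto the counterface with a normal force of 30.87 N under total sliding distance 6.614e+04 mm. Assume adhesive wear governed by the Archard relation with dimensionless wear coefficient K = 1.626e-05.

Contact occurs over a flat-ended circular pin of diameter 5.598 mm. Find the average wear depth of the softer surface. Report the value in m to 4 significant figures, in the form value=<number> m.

Every step carries full precision — intermediates are shown rounded. Rounded just once, at 4 significant digits.
Convert: Total distance L = 6.614e+04 mm = 66.14 m.
Convert: Hardness H = 8.186 GPa = 8.186e+09 Pa.
Convert: Pin diameter d = 5.598 mm = 0.005598 m. Contact area A = π·d²/4 = π·(0.005598 m)²/4 = 2.461e-05 m².
Restated in SI base units: W = 30.87 N, H = 8.186e+09 Pa, K = 1.626e-05.
Archard volume V = K·W·L/H = 1.626e-05 · 30.87 · 66.14 / 8.186e+09 = 4.056e-12 m³.
Mean depth h = V/A = 4.056e-12 / 2.461e-05 = 1.648e-07 m.

value=1.648e-07 m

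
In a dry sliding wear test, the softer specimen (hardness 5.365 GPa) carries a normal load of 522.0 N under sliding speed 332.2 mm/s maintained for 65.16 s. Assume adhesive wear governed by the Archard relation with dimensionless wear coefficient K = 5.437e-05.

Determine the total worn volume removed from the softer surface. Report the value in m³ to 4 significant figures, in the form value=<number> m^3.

value=1.145e-10 m^3

Quoted intermediates are rounded — all working math keeps full float precision; a single final rounding, at 4 significant figures.
Sliding speed v = 332.2 mm/s = 0.3322 m/s. Sliding distance L = v·t = 0.3322 m/s × 65.16 s = 21.65 m.
Hardness H = 5.365 GPa = 5.365e+09 Pa.
SI base units throughout: W = 522.0 N, H = 5.365e+09 Pa, K = 5.437e-05.
Archard volume V = K·W·L/H = 5.437e-05 · 522.0 · 21.65 / 5.365e+09 = 1.145e-10 m³.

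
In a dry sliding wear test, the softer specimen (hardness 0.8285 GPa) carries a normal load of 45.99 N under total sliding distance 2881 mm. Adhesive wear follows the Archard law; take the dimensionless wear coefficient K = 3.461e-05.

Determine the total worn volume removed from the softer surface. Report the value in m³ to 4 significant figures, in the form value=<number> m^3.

value=5.535e-12 m^3

Each operation holds full float precision. The intermediates are shown rounded — rounded just once to four significant figures.
Convert: Distance L = 2881 mm = 2.881 m.
Convert: Hardness H = 0.8285 GPa = 8.285e+08 Pa.
Restated in SI base units: W = 45.99 N, H = 8.285e+08 Pa, K = 3.461e-05.
Archard relation: V = K·W·L/H = 3.461e-05 · 45.99 · 2.881 / 8.285e+08 = 5.535e-12 m³.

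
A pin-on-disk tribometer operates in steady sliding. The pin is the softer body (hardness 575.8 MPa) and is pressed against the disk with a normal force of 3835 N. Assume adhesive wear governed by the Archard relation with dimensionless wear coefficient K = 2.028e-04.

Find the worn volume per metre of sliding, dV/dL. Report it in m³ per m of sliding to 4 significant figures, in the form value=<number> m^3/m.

Every step keeps full float precision, and printed values are rounded, and rounded once at the end, at 4 significant figures.
Convert: Hardness H = 575.8 MPa = 5.758e+08 Pa.
Working in SI base units: W = 3835 N, H = 5.758e+08 Pa, K = 2.028e-04.
Rate of wear dV/dL = K·W/H (no L dependence): 2.028e-04 · 3835 / 5.758e+08 = 1.351e-09 m³/m.

value=1.351e-09 m^3/m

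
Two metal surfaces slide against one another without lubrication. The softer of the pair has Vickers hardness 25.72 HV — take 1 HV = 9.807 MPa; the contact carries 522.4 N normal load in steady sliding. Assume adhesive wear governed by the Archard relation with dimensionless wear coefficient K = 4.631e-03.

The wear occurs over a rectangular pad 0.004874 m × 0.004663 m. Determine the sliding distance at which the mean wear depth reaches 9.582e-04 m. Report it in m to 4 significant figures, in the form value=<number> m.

Intermediate values are shown rounded, and every step holds exact precision; rounded once at the end to four significant digits.
Convert: Hardness H = 25.72 HV × 9.807 MPa/HV = 252.2 MPa = 2.522e+08 Pa.
Convert: Contact area A = 0.004874 m × 0.004663 m = 2.273e-05 m².
Expressed in SI base units: W = 522.4 N, H = 2.522e+08 Pa, K = 4.631e-03.
Allowed volume V_lim = h_lim·A = 9.582e-04 · 2.273e-05 = 2.178e-08 m³.
Sliding life L = V_lim·H/(K·W) = 2.178e-08 · 2.522e+08 / (4.631e-03 · 522.4) = 2.271 m.

value=2.271 m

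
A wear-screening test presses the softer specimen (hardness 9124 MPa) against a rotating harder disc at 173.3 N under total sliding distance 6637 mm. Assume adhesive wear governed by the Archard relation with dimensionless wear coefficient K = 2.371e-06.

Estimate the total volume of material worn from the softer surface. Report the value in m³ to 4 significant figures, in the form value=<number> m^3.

Displayed values are rounded, and the computation keeps full precision; rounded just once, at four significant figures.
Convert: The distance L = 6637 mm = 6.637 m.
Convert: Hardness H = 9124 MPa = 9.124e+09 Pa.
SI base units throughout: W = 173.3 N, H = 9.124e+09 Pa, K = 2.371e-06.
Worn volume V = K·W·L/H = 2.371e-06 · 173.3 · 6.637 / 9.124e+09 = 2.989e-13 m³.

value=2.989e-13 m^3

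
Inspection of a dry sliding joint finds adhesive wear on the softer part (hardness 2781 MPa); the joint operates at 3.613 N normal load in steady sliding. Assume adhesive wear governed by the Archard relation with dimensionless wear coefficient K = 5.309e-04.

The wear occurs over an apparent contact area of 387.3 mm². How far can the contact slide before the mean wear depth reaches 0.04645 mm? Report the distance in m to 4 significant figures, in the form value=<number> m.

The intermediates are displayed rounded. The computation holds full float precision; one final rounding, at four significant figures.
Hardness H = 2781 MPa = 2.781e+09 Pa.
Contact area A = 387.3 mm² = 3.873e-04 m².
Depth limit h_lim = 0.04645 mm = 4.645e-05 m.
Working in SI base units: W = 3.613 N, H = 2.781e+09 Pa, K = 5.309e-04.
Permissible volume V_lim = h_lim·A = 4.645e-05 · 3.873e-04 = 1.799e-08 m³.
Thus life L = V_lim·H/(K·W) = 1.799e-08 · 2.781e+09 / (5.309e-04 · 3.613) = 2.608e+04 m.

value=2.608e+04 m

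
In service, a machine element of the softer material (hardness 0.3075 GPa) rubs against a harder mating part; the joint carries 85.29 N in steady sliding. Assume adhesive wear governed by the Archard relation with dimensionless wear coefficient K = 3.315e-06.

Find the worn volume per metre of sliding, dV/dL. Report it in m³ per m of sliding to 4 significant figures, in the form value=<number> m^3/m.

Every step holds full precision. Shown intermediates are rounded, and a lone final rounding to four significant figures.
Convert: Hardness H = 0.3075 GPa = 3.075e+08 Pa.
SI base units throughout: W = 85.29 N, H = 3.075e+08 Pa, K = 3.315e-06.
Sliding wear rate dV/dL = K·W/H, so: 3.315e-06 · 85.29 / 3.075e+08 = 9.195e-13 m³/m.

value=9.195e-13 m^3/m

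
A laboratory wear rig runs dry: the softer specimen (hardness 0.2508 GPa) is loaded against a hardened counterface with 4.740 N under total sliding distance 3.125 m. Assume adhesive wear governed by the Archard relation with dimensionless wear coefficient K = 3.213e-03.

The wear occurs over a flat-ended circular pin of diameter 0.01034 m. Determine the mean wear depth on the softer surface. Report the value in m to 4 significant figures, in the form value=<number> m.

Each operation keeps exact precision. The intermediates are shown rounded — one last rounding to four significant digits.
Convert: Hardness H = 0.2508 GPa = 2.508e+08 Pa.
Convert: Contact area A = π·d²/4 = π·(0.01034 m)²/4 = 8.397e-05 m².
Working in SI base units: W = 4.740 N, H = 2.508e+08 Pa, K = 3.213e-03.
Volume removed: V = K·W·L/H = 3.213e-03 · 4.740 · 3.125 / 2.508e+08 = 1.898e-10 m³.
Mean depth h = V/A = 1.898e-10 / 8.397e-05 = 2.260e-06 m.

value=2.260e-06 m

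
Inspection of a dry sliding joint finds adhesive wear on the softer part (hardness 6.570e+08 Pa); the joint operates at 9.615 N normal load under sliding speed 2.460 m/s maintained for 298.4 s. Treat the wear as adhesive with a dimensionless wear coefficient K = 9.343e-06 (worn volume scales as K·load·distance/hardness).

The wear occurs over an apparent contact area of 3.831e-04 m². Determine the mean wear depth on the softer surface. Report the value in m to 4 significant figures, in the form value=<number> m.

value=2.620e-07 m

All working math holds full precision, and the intermediates are printed rounded — a lone final rounding to 4 significant figures.
Convert: Total distance L = v·t = 2.460 m/s × 298.4 s = 734.1 m.
Restated in SI base units: W = 9.615 N, H = 6.570e+08 Pa, K = 9.343e-06.
The Archard volume V = K·W·L/H = 9.343e-06 · 9.615 · 734.1 / 6.570e+08 = 1.004e-10 m³.
Depth h = V/A = 1.004e-10 / 3.831e-04 = 2.620e-07 m.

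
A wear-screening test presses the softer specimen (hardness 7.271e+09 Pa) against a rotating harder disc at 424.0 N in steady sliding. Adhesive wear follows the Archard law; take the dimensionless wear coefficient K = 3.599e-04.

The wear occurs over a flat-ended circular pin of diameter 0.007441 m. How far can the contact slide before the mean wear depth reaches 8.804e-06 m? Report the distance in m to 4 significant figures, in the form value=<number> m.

The computation carries full precision — the intermediates are displayed rounded. Rounded once at the end: 4 significant figures.
Contact area A = π·d²/4 = π·(0.007441 m)²/4 = 4.349e-05 m².
Expressed in SI base units: W = 424.0 N, H = 7.271e+09 Pa, K = 3.599e-04.
Allowed volume V_lim = h_lim·A = 8.804e-06 · 4.349e-05 = 3.829e-10 m³.
Life L = V_lim·H/(K·W) = 3.829e-10 · 7.271e+09 / (3.599e-04 · 424.0) = 18.24 m.

value=18.24 m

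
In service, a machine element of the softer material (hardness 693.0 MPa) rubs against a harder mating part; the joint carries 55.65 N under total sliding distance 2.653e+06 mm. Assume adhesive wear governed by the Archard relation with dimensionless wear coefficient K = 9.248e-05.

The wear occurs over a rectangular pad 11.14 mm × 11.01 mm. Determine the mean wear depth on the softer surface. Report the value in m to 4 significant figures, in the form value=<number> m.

value=1.606e-04 m

Shown intermediates are rounded; each operation holds full precision — one final rounding to four significant digits.
The distance L = 2.653e+06 mm = 2653 m.
Hardness H = 693.0 MPa = 6.930e+08 Pa.
Pad sides 11.14 mm × 11.01 mm = 0.01114 m × 0.01101 m. Contact area A = 0.01114 m × 0.01101 m = 1.227e-04 m².
Collected in SI base units: W = 55.65 N, H = 6.930e+08 Pa, K = 9.248e-05.
Wear volume V = K·W·L/H = 9.248e-05 · 55.65 · 2653 / 6.930e+08 = 1.970e-08 m³.
Mean wear depth h = V/A = 1.970e-08 / 1.227e-04 = 1.606e-04 m.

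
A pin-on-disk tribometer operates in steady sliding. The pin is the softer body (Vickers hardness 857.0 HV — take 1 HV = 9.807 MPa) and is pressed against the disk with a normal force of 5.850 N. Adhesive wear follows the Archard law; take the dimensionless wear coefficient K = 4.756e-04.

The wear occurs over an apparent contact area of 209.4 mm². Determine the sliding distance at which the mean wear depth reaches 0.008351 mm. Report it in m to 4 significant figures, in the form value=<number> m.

The computation keeps full float precision — the intermediates appear rounded; one last rounding: four significant figures.
Convert: Hardness H = 857.0 HV × 9.807 MPa/HV = 8405 MPa = 8.405e+09 Pa.
Convert: Contact area A = 209.4 mm² = 2.094e-04 m².
Convert: Depth limit h_lim = 0.008351 mm = 8.351e-06 m.
In SI base units, W = 5.850 N, H = 8.405e+09 Pa, K = 4.756e-04.
Limit volume V_lim = h_lim·A = 8.351e-06 · 2.094e-04 = 1.749e-09 m³.
Life L = V_lim·H/(K·W) = 1.749e-09 · 8.405e+09 / (4.756e-04 · 5.850) = 5282 m.

value=5282 m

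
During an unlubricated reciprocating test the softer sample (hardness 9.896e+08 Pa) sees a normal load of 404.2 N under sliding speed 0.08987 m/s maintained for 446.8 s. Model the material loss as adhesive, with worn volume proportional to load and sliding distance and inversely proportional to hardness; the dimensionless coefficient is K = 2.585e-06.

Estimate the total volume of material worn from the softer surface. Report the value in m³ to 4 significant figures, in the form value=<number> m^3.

value=4.240e-11 m^3

Each operation runs at full float precision. The intermediates appear rounded. Rounded just once, at four significant figures.
Distance covered L = v·t = 0.08987 m/s × 446.8 s = 40.15 m.
Restated in SI base units: W = 404.2 N, H = 9.896e+08 Pa, K = 2.585e-06.
Volume removed: V = K·W·L/H = 2.585e-06 · 404.2 · 40.15 / 9.896e+08 = 4.240e-11 m³.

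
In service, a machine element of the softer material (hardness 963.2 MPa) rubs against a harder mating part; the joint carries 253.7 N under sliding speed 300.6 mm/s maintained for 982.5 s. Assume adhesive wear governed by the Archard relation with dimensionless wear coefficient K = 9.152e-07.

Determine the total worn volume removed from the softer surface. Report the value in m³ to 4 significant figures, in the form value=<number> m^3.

value=7.119e-11 m^3

Intermediate values are printed rounded — all working math runs at exact precision. Rounded just once: 4 significant figures.
Convert: Sliding speed v = 300.6 mm/s = 0.3006 m/s. The distance L = v·t = 0.3006 m/s × 982.5 s = 295.3 m.
Convert: Hardness H = 963.2 MPa = 9.632e+08 Pa.
As SI base values: W = 253.7 N, H = 9.632e+08 Pa, K = 9.152e-07.
The Archard volume V = K·W·L/H = 9.152e-07 · 253.7 · 295.3 / 9.632e+08 = 7.119e-11 m³.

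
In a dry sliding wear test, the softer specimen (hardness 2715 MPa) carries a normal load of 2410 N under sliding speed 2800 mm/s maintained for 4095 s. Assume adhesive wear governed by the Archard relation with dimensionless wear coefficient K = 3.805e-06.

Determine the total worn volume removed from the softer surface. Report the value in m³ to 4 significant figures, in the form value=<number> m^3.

Intermediates are displayed rounded, and all arithmetic holds full float precision — one last rounding to 4 significant digits.
Convert: Sliding speed v = 2800 mm/s = 2.800 m/s. Distance L = v·t = 2.800 m/s × 4095 s = 1.147e+04 m.
Convert: Hardness H = 2715 MPa = 2.715e+09 Pa.
SI base units throughout: W = 2410 N, H = 2.715e+09 Pa, K = 3.805e-06.
By Archard's law, V = K·W·L/H = 3.805e-06 · 2410 · 1.147e+04 / 2.715e+09 = 3.873e-08 m³.

value=3.873e-08 m^3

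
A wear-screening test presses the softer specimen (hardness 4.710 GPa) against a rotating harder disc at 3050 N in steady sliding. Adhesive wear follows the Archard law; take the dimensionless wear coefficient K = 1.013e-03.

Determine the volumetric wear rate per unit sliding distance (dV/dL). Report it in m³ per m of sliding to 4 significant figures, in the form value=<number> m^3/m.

value=6.560e-10 m^3/m

Each operation maintains exact precision; printed values are rounded. Rounded once at the end: 4 significant digits.
Hardness H = 4.710 GPa = 4.710e+09 Pa.
Expressed in SI base units: W = 3050 N, H = 4.710e+09 Pa, K = 1.013e-03.
Sliding wear rate dV/dL = K·W/H (independent of L): 1.013e-03 · 3050 / 4.710e+09 = 6.560e-10 m³/m.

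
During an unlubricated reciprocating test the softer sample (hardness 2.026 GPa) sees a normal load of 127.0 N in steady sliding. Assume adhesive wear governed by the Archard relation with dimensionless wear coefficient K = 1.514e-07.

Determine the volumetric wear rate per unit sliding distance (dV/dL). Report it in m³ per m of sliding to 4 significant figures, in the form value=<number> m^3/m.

All arithmetic runs at full float precision — the intermediates are displayed rounded — rounded once at the end: four significant digits.
Hardness H = 2.026 GPa = 2.026e+09 Pa.
Expressed in SI base units: W = 127.0 N, H = 2.026e+09 Pa, K = 1.514e-07.
Sliding wear rate dV/dL = K·W/H, so: 1.514e-07 · 127.0 / 2.026e+09 = 9.491e-15 m³/m.

value=9.491e-15 m^3/m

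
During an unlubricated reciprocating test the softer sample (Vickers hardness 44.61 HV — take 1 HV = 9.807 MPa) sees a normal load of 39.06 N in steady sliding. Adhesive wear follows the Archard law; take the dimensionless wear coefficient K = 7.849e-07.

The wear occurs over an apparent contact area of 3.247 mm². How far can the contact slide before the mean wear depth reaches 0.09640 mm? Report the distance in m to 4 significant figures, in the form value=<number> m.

value=4467 m

Intermediate values are displayed rounded, and every step keeps exact precision. Rounded once at the end to four significant figures.
Convert: Hardness H = 44.61 HV × 9.807 MPa/HV = 437.5 MPa = 4.375e+08 Pa.
Convert: Contact area A = 3.247 mm² = 3.247e-06 m².
Convert: Depth limit h_lim = 0.09640 mm = 9.640e-05 m.
As SI base values: W = 39.06 N, H = 4.375e+08 Pa, K = 7.849e-07.
At the depth limit, V_lim = h_lim·A = 9.640e-05 · 3.247e-06 = 3.130e-10 m³.
Thus life L = V_lim·H/(K·W) = 3.130e-10 · 4.375e+08 / (7.849e-07 · 39.06) = 4467 m.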